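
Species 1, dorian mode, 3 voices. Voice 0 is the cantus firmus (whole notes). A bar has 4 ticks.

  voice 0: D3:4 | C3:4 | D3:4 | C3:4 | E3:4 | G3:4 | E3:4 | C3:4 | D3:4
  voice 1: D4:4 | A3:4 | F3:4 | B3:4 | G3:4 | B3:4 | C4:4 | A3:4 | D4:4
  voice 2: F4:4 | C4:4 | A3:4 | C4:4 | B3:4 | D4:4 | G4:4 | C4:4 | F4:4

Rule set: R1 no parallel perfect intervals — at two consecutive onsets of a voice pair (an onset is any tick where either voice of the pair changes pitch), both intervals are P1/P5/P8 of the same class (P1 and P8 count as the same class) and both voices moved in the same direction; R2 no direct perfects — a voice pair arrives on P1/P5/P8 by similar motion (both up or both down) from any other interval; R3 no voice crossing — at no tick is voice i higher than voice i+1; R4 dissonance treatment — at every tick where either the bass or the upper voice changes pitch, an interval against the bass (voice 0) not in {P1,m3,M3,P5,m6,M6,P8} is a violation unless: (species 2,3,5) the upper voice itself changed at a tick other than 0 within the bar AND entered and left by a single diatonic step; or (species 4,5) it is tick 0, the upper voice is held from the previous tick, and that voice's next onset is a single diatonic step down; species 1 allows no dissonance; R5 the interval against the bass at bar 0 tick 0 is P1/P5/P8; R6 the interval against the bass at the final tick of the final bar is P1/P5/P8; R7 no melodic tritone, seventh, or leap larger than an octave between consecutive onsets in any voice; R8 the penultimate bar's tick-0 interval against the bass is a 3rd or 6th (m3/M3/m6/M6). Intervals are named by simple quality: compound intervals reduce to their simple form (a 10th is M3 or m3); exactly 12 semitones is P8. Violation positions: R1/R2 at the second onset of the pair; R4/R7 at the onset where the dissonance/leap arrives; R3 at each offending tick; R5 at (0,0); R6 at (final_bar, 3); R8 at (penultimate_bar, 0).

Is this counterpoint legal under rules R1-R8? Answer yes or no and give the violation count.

bar 0: v0=D3 v1=D4 v2=F4 (m3)
bar 1: v0=C3 v1=A3 v2=C4 (P8)
bar 2: v0=D3 v1=F3 v2=A3 (P5)
bar 3: v0=C3 v1=B3 v2=C4 (P8)
bar 4: v0=E3 v1=G3 v2=B3 (P5)
bar 5: v0=G3 v1=B3 v2=D4 (P5)
bar 6: v0=E3 v1=C4 v2=G4 (m3)
bar 7: v0=C3 v1=A3 v2=C4 (P8)
bar 8: v0=D3 v1=D4 v2=F4 (m3)
  R5 @ bar0.0: opens on m3
  R2 @ bar1.0: D3/F4 m3 -> C3/C4 P8 similar
  R4 @ bar3.0: C3/B3 M7 untreated
  R7 @ bar3.0: F3->B3 leap 6st
  R1 @ bar5.0: E3/B3 P5 -> G3/D4 P5 similar
  R2 @ bar6.0: B3/D4 m3 -> C4/G4 P5 similar
  R2 @ bar7.0: E3/G4 m3 -> C3/C4 P8 similar
  R8 @ bar7.0: penult P8 not 3rd/6th
  R2 @ bar8.0: C3/A3 M6 -> D3/D4 P8 similar
  R6 @ bar8.3: closes on m3

No (10 violations)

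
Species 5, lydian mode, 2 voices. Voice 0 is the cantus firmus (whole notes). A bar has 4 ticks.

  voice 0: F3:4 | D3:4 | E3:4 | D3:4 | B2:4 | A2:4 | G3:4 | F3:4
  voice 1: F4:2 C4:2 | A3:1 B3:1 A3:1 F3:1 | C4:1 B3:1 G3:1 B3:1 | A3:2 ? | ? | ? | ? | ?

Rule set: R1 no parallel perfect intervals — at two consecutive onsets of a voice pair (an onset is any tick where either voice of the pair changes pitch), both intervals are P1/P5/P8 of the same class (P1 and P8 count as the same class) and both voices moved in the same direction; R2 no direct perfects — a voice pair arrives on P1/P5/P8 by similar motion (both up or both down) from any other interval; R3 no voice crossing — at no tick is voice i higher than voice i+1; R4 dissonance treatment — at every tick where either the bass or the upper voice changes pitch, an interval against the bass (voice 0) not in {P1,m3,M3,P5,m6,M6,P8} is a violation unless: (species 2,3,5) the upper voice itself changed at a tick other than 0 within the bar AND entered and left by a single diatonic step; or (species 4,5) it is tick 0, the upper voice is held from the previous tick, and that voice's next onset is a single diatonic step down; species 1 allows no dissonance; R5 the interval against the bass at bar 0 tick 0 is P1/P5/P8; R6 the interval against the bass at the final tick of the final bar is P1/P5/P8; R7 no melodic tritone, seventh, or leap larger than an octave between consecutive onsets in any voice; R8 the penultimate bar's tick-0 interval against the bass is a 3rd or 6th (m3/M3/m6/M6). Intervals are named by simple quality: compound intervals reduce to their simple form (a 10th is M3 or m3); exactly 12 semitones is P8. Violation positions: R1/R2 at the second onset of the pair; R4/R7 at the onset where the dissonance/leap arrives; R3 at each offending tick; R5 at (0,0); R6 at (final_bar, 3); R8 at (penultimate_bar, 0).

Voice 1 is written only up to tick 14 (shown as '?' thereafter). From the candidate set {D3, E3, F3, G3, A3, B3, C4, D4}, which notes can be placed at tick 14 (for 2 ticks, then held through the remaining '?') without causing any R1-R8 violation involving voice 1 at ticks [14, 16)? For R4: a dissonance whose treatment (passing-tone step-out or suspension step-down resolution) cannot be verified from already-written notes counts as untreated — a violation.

{A3, B3, D3, D4, F3}

D3: legal
E3: violates R4
F3: legal
G3: violates R4
A3: legal
B3: legal
C4: violates R4
D4: legal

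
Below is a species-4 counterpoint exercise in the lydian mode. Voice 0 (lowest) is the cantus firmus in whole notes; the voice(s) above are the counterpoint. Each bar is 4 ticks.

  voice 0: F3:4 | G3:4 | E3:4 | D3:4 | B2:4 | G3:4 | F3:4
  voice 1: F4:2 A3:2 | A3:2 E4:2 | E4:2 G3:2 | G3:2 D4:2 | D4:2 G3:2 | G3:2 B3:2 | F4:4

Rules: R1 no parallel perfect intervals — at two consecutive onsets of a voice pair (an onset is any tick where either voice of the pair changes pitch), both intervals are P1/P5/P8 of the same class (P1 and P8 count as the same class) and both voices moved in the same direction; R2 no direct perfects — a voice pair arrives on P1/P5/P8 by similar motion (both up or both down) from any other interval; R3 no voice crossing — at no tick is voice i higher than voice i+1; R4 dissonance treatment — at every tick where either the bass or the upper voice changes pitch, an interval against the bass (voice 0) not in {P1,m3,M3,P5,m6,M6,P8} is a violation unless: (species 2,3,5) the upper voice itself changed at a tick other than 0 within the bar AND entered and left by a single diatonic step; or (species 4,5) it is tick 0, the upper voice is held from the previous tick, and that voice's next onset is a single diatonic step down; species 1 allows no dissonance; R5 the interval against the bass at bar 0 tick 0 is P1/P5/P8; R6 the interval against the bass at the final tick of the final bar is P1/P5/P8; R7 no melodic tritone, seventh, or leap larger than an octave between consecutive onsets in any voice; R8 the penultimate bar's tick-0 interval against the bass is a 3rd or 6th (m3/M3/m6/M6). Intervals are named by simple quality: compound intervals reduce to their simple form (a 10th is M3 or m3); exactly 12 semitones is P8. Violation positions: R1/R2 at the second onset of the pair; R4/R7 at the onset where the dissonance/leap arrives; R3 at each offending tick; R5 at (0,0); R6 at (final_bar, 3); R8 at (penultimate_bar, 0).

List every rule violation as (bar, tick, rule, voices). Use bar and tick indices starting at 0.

bar 0: v0=F3 v1=F4 downbeat P8
bar 1: v0=G3 v1=A3 downbeat M2
bar 2: v0=E3 v1=E4 downbeat P8
bar 3: v0=D3 v1=G3 downbeat P4
bar 4: v0=B2 v1=D4 downbeat m3
bar 5: v0=G3 v1=G3 downbeat P1
bar 6: v0=F3 v1=F4 downbeat P8
  -> R4 @ bar 1 tick 0 v(0, 1): G3/A3 M2 untreated
  -> R4 @ bar 3 tick 0 v(0, 1): D3/G3 P4 untreated
  -> R8 @ bar 5 tick 0 v(0, 1): penult P1 not 3rd/6th
  -> R7 @ bar 6 tick 0 v(1,): B3->F4 leap 6st

(1, 0, R4, (0, 1))
(3, 0, R4, (0, 1))
(5, 0, R8, (0, 1))
(6, 0, R7, (1,))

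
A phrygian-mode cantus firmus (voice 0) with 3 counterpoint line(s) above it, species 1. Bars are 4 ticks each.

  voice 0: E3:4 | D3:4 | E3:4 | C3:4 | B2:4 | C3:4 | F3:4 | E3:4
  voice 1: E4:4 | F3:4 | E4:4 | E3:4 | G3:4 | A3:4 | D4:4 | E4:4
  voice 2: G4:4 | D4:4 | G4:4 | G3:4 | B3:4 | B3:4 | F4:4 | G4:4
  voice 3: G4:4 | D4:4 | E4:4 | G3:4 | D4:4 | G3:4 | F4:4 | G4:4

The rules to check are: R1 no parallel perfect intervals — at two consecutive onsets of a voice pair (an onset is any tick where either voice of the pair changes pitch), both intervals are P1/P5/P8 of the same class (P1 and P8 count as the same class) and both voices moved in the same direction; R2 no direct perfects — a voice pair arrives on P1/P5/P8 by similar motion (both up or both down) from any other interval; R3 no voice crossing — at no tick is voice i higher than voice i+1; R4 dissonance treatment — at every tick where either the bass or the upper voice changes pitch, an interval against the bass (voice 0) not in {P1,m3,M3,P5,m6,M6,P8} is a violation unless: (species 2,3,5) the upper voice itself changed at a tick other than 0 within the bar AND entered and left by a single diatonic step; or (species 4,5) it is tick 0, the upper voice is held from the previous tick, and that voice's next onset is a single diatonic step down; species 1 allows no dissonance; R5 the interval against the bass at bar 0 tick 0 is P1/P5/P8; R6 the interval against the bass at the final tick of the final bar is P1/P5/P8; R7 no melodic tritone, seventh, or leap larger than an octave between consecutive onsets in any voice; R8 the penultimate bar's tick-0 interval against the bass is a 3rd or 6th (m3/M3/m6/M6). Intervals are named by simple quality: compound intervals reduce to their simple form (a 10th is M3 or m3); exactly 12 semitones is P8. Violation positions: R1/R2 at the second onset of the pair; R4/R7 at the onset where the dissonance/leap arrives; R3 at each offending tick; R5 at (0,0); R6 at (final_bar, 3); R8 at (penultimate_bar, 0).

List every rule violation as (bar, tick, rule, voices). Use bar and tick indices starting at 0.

(0, 0, R5, (0, 2))
(0, 0, R5, (0, 3))
(1, 0, R1, (2, 3))
(1, 0, R2, (0, 2))
(1, 0, R2, (0, 3))
(1, 0, R7, (1,))
(2, 0, R1, (0, 3))
(2, 0, R2, (0, 1))
(2, 0, R2, (1, 3))
(2, 0, R3, (2, 3))
(2, 0, R7, (1,))
(2, 1, R3, (2, 3))
(2, 2, R3, (2, 3))
(2, 3, R3, (2, 3))
(3, 0, R2, (0, 2))
(3, 0, R2, (0, 3))
(3, 0, R2, (2, 3))
(4, 0, R2, (1, 3))
(5, 0, R3, (2, 3))
(5, 0, R4, (0, 2))
(5, 1, R3, (2, 3))
(5, 2, R3, (2, 3))
(5, 3, R3, (2, 3))
(6, 0, R2, (0, 2))
(6, 0, R2, (0, 3))
(6, 0, R2, (2, 3))
(6, 0, R7, (2,))
(6, 0, R7, (3,))
(6, 0, R8, (0, 2))
(6, 0, R8, (0, 3))
(7, 0, R1, (2, 3))
(7, 3, R6, (0, 2))
(7, 3, R6, (0, 3))

bar 0: v0=E3 v1=E4 v2=G4 v3=G4 downbeat m3
bar 1: v0=D3 v1=F3 v2=D4 v3=D4 downbeat P8
bar 2: v0=E3 v1=E4 v2=G4 v3=E4 downbeat P8
bar 3: v0=C3 v1=E3 v2=G3 v3=G3 downbeat P5
bar 4: v0=B2 v1=G3 v2=B3 v3=D4 downbeat m3
bar 5: v0=C3 v1=A3 v2=B3 v3=G3 downbeat P5
bar 6: v0=F3 v1=D4 v2=F4 v3=F4 downbeat P8
bar 7: v0=E3 v1=E4 v2=G4 v3=G4 downbeat m3
  -> R5 @ bar 0 tick 0 v(0, 2): opens on m3
  -> R5 @ bar 0 tick 0 v(0, 3): opens on m3
  -> R1 @ bar 1 tick 0 v(2, 3): G4/G4 P1 -> D4/D4 P1 similar
  -> R2 @ bar 1 tick 0 v(0, 2): E3/G4 m3 -> D3/D4 P8 similar
  -> R2 @ bar 1 tick 0 v(0, 3): E3/G4 m3 -> D3/D4 P8 similar
  -> R7 @ bar 1 tick 0 v(1,): E4->F3 leap 11st
  -> R1 @ bar 2 tick 0 v(0, 3): D3/D4 P8 -> E3/E4 P8 similar
  -> R2 @ bar 2 tick 0 v(0, 1): D3/F3 m3 -> E3/E4 P8 similar
  -> R2 @ bar 2 tick 0 v(1, 3): F3/D4 M6 -> E4/E4 P1 similar
  -> R3 @ bar 2 tick 0 v(2, 3): G4 above E4
  -> R7 @ bar 2 tick 0 v(1,): F3->E4 leap 11st
  -> R3 @ bar 2 tick 1 v(2, 3): G4 above E4
  -> R3 @ bar 2 tick 2 v(2, 3): G4 above E4
  -> R3 @ bar 2 tick 3 v(2, 3): G4 above E4
  -> R2 @ bar 3 tick 0 v(0, 2): E3/G4 m3 -> C3/G3 P5 similar
  -> R2 @ bar 3 tick 0 v(0, 3): E3/E4 P8 -> C3/G3 P5 similar
  -> R2 @ bar 3 tick 0 v(2, 3): G4/E4 m3 -> G3/G3 P1 similar
  -> R2 @ bar 4 tick 0 v(1, 3): E3/G3 m3 -> G3/D4 P5 similar
  -> R3 @ bar 5 tick 0 v(2, 3): B3 above G3
  -> R4 @ bar 5 tick 0 v(0, 2): C3/B3 M7 untreated
  -> R3 @ bar 5 tick 1 v(2, 3): B3 above G3
  -> R3 @ bar 5 tick 2 v(2, 3): B3 above G3
  -> R3 @ bar 5 tick 3 v(2, 3): B3 above G3
  -> R2 @ bar 6 tick 0 v(0, 2): C3/B3 M7 -> F3/F4 P8 similar
  -> R2 @ bar 6 tick 0 v(0, 3): C3/G3 P5 -> F3/F4 P8 similar
  -> R2 @ bar 6 tick 0 v(2, 3): B3/G3 M3 -> F4/F4 P1 similar
  -> R7 @ bar 6 tick 0 v(2,): B3->F4 leap 6st
  -> R7 @ bar 6 tick 0 v(3,): G3->F4 leap 10st
  -> R8 @ bar 6 tick 0 v(0, 2): penult P8 not 3rd/6th
  -> R8 @ bar 6 tick 0 v(0, 3): penult P8 not 3rd/6th
  -> R1 @ bar 7 tick 0 v(2, 3): F4/F4 P1 -> G4/G4 P1 similar
  -> R6 @ bar 7 tick 3 v(0, 2): closes on m3
  -> R6 @ bar 7 tick 3 v(0, 3): closes on m3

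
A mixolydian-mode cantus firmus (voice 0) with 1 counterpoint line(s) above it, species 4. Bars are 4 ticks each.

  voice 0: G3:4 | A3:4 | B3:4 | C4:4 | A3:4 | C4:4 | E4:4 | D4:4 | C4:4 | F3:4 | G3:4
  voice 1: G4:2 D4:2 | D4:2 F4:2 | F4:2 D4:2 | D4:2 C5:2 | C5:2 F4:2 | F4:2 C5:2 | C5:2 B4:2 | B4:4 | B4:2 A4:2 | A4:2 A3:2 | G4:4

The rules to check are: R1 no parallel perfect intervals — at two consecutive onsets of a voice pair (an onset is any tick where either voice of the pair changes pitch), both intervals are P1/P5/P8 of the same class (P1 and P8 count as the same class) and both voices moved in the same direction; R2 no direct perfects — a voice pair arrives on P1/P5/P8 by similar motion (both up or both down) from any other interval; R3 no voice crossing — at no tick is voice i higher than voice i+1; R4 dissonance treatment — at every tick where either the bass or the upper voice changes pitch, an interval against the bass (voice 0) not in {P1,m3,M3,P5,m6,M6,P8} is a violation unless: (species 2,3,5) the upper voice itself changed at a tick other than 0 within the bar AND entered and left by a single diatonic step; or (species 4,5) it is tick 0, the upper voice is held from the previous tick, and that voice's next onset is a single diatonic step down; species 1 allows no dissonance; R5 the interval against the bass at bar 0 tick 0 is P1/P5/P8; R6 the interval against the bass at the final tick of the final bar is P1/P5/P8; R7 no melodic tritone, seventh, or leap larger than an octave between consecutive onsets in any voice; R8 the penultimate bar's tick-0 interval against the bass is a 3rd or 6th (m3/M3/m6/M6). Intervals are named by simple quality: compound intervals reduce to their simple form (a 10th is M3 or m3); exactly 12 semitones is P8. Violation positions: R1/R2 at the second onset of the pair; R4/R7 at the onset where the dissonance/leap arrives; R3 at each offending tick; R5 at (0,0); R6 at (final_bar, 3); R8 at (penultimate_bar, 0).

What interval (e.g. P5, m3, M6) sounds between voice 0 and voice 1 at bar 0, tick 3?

voice 0=G3 voice 1=D4 -> P5

P5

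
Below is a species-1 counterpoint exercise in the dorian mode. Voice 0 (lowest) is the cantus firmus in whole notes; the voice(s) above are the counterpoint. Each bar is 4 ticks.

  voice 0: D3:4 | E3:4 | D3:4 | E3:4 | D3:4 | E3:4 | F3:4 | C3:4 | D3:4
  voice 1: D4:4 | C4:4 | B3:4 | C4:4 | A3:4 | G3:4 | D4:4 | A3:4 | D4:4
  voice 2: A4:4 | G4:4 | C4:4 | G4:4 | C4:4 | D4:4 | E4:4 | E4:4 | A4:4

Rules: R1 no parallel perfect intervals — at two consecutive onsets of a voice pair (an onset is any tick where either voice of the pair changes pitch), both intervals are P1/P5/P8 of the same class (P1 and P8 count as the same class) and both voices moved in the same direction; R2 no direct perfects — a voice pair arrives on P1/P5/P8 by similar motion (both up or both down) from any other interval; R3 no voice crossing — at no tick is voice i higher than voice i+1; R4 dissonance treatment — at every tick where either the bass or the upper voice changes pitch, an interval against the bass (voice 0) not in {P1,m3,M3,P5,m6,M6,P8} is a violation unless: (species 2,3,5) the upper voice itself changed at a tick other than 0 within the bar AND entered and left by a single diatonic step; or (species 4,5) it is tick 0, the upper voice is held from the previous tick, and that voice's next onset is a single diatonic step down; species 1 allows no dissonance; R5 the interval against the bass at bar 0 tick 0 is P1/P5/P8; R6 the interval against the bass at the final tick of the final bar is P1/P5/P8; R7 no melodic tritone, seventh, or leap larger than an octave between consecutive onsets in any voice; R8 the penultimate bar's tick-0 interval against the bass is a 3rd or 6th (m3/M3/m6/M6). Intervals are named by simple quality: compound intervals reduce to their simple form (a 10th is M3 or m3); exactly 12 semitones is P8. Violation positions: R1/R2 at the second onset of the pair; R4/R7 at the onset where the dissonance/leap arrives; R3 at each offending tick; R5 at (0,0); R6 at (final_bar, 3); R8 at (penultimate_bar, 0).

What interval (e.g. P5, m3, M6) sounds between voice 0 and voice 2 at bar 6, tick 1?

voice 0=F3 voice 2=E4 -> M7

M7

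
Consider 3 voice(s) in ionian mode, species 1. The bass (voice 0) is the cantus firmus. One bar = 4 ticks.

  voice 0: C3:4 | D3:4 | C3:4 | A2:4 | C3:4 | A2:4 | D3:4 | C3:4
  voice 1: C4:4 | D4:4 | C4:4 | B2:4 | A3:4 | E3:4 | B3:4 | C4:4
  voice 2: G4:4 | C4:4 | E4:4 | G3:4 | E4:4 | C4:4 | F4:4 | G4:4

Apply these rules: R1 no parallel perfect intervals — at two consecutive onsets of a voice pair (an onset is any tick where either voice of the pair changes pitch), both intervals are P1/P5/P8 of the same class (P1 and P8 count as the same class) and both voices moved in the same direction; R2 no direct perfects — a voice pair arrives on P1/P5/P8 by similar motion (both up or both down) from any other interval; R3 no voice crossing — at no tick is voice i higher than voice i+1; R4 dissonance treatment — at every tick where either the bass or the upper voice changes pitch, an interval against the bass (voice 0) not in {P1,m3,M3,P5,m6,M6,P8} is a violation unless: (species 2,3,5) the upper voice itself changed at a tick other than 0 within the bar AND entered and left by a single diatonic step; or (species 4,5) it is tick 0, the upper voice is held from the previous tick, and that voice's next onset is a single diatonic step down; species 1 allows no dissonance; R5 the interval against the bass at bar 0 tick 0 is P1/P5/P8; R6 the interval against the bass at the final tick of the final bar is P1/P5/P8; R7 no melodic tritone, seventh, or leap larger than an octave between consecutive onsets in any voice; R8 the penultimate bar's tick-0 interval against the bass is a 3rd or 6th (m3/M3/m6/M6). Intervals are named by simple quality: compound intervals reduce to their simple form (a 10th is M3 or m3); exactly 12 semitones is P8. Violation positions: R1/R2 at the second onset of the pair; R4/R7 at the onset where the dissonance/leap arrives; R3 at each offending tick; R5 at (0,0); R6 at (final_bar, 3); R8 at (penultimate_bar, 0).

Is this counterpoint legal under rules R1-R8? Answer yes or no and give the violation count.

No (14 violations)

bar 0: v0=C3 v1=C4 v2=G4 (P5)
bar 1: v0=D3 v1=D4 v2=C4 (m7)
bar 2: v0=C3 v1=C4 v2=E4 (M3)
bar 3: v0=A2 v1=B2 v2=G3 (m7)
bar 4: v0=C3 v1=A3 v2=E4 (M3)
bar 5: v0=A2 v1=E3 v2=C4 (m3)
bar 6: v0=D3 v1=B3 v2=F4 (m3)
bar 7: v0=C3 v1=C4 v2=G4 (P5)
  R1 @ bar1.0: C3/C4 P8 -> D3/D4 P8 similar
  R3 @ bar1.0: D4 above C4
  R4 @ bar1.0: D3/C4 m7 untreated
  R3 @ bar1.1: D4 above C4
  R3 @ bar1.2: D4 above C4
  R3 @ bar1.3: D4 above C4
  R1 @ bar2.0: D3/D4 P8 -> C3/C4 P8 similar
  R4 @ bar3.0: A2/B2 M2 untreated
  R4 @ bar3.0: A2/G3 m7 untreated
  R7 @ bar3.0: C4->B2 leap 13st
  R2 @ bar4.0: B2/G3 m6 -> A3/E4 P5 similar
  R7 @ bar4.0: B2->A3 leap 10st
  R2 @ bar5.0: C3/A3 M6 -> A2/E3 P5 similar
  R2 @ bar7.0: B3/F4 TT -> C4/G4 P5 similar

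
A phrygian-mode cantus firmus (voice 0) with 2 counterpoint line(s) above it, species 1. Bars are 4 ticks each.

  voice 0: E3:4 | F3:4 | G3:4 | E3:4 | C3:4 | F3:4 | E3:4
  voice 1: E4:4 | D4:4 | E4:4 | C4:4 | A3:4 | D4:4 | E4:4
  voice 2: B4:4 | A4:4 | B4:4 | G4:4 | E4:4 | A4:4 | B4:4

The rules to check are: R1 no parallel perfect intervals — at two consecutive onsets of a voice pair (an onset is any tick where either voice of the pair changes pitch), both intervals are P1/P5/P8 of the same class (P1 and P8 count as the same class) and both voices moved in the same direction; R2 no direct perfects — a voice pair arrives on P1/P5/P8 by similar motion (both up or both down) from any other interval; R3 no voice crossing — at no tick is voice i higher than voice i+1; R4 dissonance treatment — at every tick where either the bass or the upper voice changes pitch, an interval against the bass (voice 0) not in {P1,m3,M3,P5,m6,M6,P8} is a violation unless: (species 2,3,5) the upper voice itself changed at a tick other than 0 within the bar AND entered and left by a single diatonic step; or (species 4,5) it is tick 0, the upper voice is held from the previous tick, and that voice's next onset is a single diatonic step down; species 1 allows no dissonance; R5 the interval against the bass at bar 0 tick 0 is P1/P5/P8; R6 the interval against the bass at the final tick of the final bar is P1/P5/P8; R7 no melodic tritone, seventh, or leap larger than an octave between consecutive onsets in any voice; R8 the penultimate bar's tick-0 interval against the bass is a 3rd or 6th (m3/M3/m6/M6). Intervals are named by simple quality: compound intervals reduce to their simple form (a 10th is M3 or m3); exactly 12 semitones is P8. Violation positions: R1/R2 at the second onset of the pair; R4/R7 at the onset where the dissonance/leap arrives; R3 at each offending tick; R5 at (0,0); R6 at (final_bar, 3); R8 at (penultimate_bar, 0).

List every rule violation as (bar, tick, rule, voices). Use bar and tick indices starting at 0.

bar 0: v0=E3 v1=E4 v2=B4 downbeat P5
bar 1: v0=F3 v1=D4 v2=A4 downbeat M3
bar 2: v0=G3 v1=E4 v2=B4 downbeat M3
bar 3: v0=E3 v1=C4 v2=G4 downbeat m3
bar 4: v0=C3 v1=A3 v2=E4 downbeat M3
bar 5: v0=F3 v1=D4 v2=A4 downbeat M3
bar 6: v0=E3 v1=E4 v2=B4 downbeat P5
  -> R1 @ bar 1 tick 0 v(1, 2): E4/B4 P5 -> D4/A4 P5 similar
  -> R1 @ bar 2 tick 0 v(1, 2): D4/A4 P5 -> E4/B4 P5 similar
  -> R1 @ bar 3 tick 0 v(1, 2): E4/B4 P5 -> C4/G4 P5 similar
  -> R1 @ bar 4 tick 0 v(1, 2): C4/G4 P5 -> A3/E4 P5 similar
  -> R1 @ bar 5 tick 0 v(1, 2): A3/E4 P5 -> D4/A4 P5 similar
  -> R1 @ bar 6 tick 0 v(1, 2): D4/A4 P5 -> E4/B4 P5 similar

(1, 0, R1, (1, 2))
(2, 0, R1, (1, 2))
(3, 0, R1, (1, 2))
(4, 0, R1, (1, 2))
(5, 0, R1, (1, 2))
(6, 0, R1, (1, 2))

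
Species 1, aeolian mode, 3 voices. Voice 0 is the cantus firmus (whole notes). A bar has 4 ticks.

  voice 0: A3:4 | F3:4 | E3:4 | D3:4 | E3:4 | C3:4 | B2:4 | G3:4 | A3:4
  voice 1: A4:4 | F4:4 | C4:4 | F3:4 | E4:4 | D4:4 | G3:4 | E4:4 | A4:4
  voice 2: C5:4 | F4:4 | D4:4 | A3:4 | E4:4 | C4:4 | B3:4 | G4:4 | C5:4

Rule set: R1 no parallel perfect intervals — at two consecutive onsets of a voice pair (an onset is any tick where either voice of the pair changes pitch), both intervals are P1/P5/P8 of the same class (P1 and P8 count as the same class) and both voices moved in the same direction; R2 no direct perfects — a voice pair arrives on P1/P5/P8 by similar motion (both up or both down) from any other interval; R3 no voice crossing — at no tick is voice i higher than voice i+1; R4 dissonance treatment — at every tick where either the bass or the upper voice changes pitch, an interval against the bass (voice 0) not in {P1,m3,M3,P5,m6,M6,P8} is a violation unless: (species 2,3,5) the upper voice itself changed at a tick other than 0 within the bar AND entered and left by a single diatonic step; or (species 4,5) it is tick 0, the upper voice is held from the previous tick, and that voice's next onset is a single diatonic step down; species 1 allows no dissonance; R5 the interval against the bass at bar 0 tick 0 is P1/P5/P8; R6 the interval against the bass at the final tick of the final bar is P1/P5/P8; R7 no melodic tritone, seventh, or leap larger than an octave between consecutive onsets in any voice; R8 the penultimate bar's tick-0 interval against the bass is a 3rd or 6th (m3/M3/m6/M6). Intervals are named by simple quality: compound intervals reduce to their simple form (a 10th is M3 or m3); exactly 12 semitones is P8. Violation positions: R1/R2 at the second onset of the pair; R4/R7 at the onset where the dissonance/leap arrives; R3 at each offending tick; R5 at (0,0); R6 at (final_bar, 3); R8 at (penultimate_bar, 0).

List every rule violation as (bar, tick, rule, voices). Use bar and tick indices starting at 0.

(0, 0, R5, (0, 2))
(1, 0, R1, (0, 1))
(1, 0, R2, (0, 2))
(1, 0, R2, (1, 2))
(2, 0, R4, (0, 2))
(3, 0, R2, (0, 2))
(4, 0, R2, (0, 1))
(4, 0, R2, (0, 2))
(4, 0, R2, (1, 2))
(4, 0, R7, (1,))
(5, 0, R1, (0, 2))
(5, 0, R3, (1, 2))
(5, 0, R4, (0, 1))
(5, 1, R3, (1, 2))
(5, 2, R3, (1, 2))
(5, 3, R3, (1, 2))
(6, 0, R1, (0, 2))
(7, 0, R1, (0, 2))
(7, 0, R8, (0, 2))
(8, 0, R2, (0, 1))
(8, 3, R6, (0, 2))

bar 0: v0=A3 v1=A4 v2=C5 downbeat m3
bar 1: v0=F3 v1=F4 v2=F4 downbeat P8
bar 2: v0=E3 v1=C4 v2=D4 downbeat m7
bar 3: v0=D3 v1=F3 v2=A3 downbeat P5
bar 4: v0=E3 v1=E4 v2=E4 downbeat P8
bar 5: v0=C3 v1=D4 v2=C4 downbeat P8
bar 6: v0=B2 v1=G3 v2=B3 downbeat P8
bar 7: v0=G3 v1=E4 v2=G4 downbeat P8
bar 8: v0=A3 v1=A4 v2=C5 downbeat m3
  -> R5 @ bar 0 tick 0 v(0, 2): opens on m3
  -> R1 @ bar 1 tick 0 v(0, 1): A3/A4 P8 -> F3/F4 P8 similar
  -> R2 @ bar 1 tick 0 v(0, 2): A3/C5 m3 -> F3/F4 P8 similar
  -> R2 @ bar 1 tick 0 v(1, 2): A4/C5 m3 -> F4/F4 P1 similar
  -> R4 @ bar 2 tick 0 v(0, 2): E3/D4 m7 untreated
  -> R2 @ bar 3 tick 0 v(0, 2): E3/D4 m7 -> D3/A3 P5 similar
  -> R2 @ bar 4 tick 0 v(0, 1): D3/F3 m3 -> E3/E4 P8 similar
  -> R2 @ bar 4 tick 0 v(0, 2): D3/A3 P5 -> E3/E4 P8 similar
  -> R2 @ bar 4 tick 0 v(1, 2): F3/A3 M3 -> E4/E4 P1 similar
  -> R7 @ bar 4 tick 0 v(1,): F3->E4 leap 11st
  -> R1 @ bar 5 tick 0 v(0, 2): E3/E4 P8 -> C3/C4 P8 similar
  -> R3 @ bar 5 tick 0 v(1, 2): D4 above C4
  -> R4 @ bar 5 tick 0 v(0, 1): C3/D4 M2 untreated
  -> R3 @ bar 5 tick 1 v(1, 2): D4 above C4
  -> R3 @ bar 5 tick 2 v(1, 2): D4 above C4
  -> R3 @ bar 5 tick 3 v(1, 2): D4 above C4
  -> R1 @ bar 6 tick 0 v(0, 2): C3/C4 P8 -> B2/B3 P8 similar
  -> R1 @ bar 7 tick 0 v(0, 2): B2/B3 P8 -> G3/G4 P8 similar
  -> R8 @ bar 7 tick 0 v(0, 2): penult P8 not 3rd/6th
  -> R2 @ bar 8 tick 0 v(0, 1): G3/E4 M6 -> A3/A4 P8 similar
  -> R6 @ bar 8 tick 3 v(0, 2): closes on m3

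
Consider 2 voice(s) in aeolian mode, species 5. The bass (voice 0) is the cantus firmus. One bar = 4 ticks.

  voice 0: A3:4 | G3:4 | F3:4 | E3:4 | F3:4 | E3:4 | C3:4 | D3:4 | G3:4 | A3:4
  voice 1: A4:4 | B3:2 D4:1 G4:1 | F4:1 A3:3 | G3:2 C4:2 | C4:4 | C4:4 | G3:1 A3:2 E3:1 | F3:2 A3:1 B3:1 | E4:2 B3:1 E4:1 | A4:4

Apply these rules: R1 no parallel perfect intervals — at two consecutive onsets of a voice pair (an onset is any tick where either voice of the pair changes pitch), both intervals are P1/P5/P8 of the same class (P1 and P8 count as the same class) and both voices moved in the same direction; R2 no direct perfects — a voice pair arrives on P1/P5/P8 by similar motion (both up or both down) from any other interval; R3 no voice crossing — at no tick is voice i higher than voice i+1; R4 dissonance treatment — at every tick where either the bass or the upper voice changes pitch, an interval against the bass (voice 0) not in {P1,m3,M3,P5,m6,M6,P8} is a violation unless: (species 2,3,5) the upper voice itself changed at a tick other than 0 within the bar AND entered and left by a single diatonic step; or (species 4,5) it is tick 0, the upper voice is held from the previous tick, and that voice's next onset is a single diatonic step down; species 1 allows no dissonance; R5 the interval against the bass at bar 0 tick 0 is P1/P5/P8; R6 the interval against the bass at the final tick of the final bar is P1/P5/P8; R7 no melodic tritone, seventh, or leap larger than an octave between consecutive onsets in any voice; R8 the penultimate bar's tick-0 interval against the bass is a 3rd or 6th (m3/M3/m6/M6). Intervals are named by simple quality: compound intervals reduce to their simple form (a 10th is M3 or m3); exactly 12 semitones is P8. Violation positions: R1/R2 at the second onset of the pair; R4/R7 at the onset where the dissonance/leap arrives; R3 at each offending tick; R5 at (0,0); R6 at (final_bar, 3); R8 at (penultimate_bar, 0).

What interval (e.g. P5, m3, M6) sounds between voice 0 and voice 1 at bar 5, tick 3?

voice 0=E3 voice 1=C4 -> m6

m6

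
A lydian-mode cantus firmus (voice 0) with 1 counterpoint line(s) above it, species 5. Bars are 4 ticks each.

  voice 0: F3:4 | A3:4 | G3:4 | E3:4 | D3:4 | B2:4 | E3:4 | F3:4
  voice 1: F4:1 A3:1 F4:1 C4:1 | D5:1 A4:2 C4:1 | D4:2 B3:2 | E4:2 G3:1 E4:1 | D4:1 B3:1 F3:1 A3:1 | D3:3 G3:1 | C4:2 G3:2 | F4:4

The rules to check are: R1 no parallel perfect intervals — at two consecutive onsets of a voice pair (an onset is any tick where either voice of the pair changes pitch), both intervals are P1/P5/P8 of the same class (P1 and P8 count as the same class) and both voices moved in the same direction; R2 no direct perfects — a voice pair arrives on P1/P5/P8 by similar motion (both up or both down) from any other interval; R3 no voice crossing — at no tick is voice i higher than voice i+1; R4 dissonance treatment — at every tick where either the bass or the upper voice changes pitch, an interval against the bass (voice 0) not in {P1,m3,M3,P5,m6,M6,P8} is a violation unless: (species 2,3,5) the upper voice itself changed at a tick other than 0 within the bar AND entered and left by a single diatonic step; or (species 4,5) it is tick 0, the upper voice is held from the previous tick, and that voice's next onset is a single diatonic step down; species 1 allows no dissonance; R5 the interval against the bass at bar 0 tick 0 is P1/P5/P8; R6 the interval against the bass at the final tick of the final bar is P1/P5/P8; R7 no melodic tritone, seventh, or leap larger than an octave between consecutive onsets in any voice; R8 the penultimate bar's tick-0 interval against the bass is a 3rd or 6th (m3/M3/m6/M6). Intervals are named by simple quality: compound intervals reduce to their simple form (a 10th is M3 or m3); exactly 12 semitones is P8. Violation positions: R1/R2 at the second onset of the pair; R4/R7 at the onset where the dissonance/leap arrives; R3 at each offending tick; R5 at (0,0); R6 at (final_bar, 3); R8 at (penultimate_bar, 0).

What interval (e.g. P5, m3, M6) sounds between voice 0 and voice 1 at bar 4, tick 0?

P8

voice 0=D3 voice 1=D4 -> P8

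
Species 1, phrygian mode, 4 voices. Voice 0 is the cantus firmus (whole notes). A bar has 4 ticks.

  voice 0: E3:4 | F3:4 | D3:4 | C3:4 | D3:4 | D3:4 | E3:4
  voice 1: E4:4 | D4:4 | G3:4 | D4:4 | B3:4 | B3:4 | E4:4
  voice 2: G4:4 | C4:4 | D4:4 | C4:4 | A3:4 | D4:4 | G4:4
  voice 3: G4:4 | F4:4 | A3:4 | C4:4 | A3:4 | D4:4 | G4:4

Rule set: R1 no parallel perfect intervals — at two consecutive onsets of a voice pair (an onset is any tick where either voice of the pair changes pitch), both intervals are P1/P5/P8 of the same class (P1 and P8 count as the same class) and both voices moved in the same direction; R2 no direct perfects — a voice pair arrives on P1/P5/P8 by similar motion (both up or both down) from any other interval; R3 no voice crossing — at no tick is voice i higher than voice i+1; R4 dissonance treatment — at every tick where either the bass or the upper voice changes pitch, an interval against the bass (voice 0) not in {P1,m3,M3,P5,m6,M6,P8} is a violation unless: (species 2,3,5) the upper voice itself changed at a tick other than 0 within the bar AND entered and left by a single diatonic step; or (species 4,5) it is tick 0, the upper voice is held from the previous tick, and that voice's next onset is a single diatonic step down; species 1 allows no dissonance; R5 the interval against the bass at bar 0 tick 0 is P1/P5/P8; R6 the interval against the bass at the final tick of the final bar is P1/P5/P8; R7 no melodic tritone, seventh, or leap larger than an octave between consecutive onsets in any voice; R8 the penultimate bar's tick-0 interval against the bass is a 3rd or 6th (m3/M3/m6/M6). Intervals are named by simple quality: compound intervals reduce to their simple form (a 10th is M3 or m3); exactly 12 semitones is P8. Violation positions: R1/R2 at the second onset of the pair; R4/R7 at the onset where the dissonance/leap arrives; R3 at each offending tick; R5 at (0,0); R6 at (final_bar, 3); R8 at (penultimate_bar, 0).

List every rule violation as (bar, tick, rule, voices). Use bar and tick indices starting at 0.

bar 0: v0=E3 v1=E4 v2=G4 v3=G4 downbeat m3
bar 1: v0=F3 v1=D4 v2=C4 v3=F4 downbeat P8
bar 2: v0=D3 v1=G3 v2=D4 v3=A3 downbeat P5
bar 3: v0=C3 v1=D4 v2=C4 v3=C4 downbeat P8
bar 4: v0=D3 v1=B3 v2=A3 v3=A3 downbeat P5
bar 5: v0=D3 v1=B3 v2=D4 v3=D4 downbeat P8
bar 6: v0=E3 v1=E4 v2=G4 v3=G4 downbeat m3
  -> R5 @ bar 0 tick 0 v(0, 2): opens on m3
  -> R5 @ bar 0 tick 0 v(0, 3): opens on m3
  -> R3 @ bar 1 tick 0 v(1, 2): D4 above C4
  -> R3 @ bar 1 tick 1 v(1, 2): D4 above C4
  -> R3 @ bar 1 tick 2 v(1, 2): D4 above C4
  -> R3 @ bar 1 tick 3 v(1, 2): D4 above C4
  -> R2 @ bar 2 tick 0 v(0, 3): F3/F4 P8 -> D3/A3 P5 similar
  -> R3 @ bar 2 tick 0 v(2, 3): D4 above A3
  -> R4 @ bar 2 tick 0 v(0, 1): D3/G3 P4 untreated
  -> R3 @ bar 2 tick 1 v(2, 3): D4 above A3
  -> R3 @ bar 2 tick 2 v(2, 3): D4 above A3
  -> R3 @ bar 2 tick 3 v(2, 3): D4 above A3
  -> R1 @ bar 3 tick 0 v(0, 2): D3/D4 P8 -> C3/C4 P8 similar
  -> R3 @ bar 3 tick 0 v(1, 2): D4 above C4
  -> R4 @ bar 3 tick 0 v(0, 1): C3/D4 M2 untreated
  -> R3 @ bar 3 tick 1 v(1, 2): D4 above C4
  -> R3 @ bar 3 tick 2 v(1, 2): D4 above C4
  -> R3 @ bar 3 tick 3 v(1, 2): D4 above C4
  -> R1 @ bar 4 tick 0 v(2, 3): C4/C4 P1 -> A3/A3 P1 similar
  -> R3 @ bar 4 tick 0 v(1, 2): B3 above A3
  -> R3 @ bar 4 tick 1 v(1, 2): B3 above A3
  -> R3 @ bar 4 tick 2 v(1, 2): B3 above A3
  -> R3 @ bar 4 tick 3 v(1, 2): B3 above A3
  -> R1 @ bar 5 tick 0 v(2, 3): A3/A3 P1 -> D4/D4 P1 similar
  -> R8 @ bar 5 tick 0 v(0, 2): penult P8 not 3rd/6th
  -> R8 @ bar 5 tick 0 v(0, 3): penult P8 not 3rd/6th
  -> R1 @ bar 6 tick 0 v(2, 3): D4/D4 P1 -> G4/G4 P1 similar
  -> R2 @ bar 6 tick 0 v(0, 1): D3/B3 M6 -> E3/E4 P8 similar
  -> R6 @ bar 6 tick 3 v(0, 2): closes on m3
  -> R6 @ bar 6 tick 3 v(0, 3): closes on m3

(0, 0, R5, (0, 2))
(0, 0, R5, (0, 3))
(1, 0, R3, (1, 2))
(1, 1, R3, (1, 2))
(1, 2, R3, (1, 2))
(1, 3, R3, (1, 2))
(2, 0, R2, (0, 3))
(2, 0, R3, (2, 3))
(2, 0, R4, (0, 1))
(2, 1, R3, (2, 3))
(2, 2, R3, (2, 3))
(2, 3, R3, (2, 3))
(3, 0, R1, (0, 2))
(3, 0, R3, (1, 2))
(3, 0, R4, (0, 1))
(3, 1, R3, (1, 2))
(3, 2, R3, (1, 2))
(3, 3, R3, (1, 2))
(4, 0, R1, (2, 3))
(4, 0, R3, (1, 2))
(4, 1, R3, (1, 2))
(4, 2, R3, (1, 2))
(4, 3, R3, (1, 2))
(5, 0, R1, (2, 3))
(5, 0, R8, (0, 2))
(5, 0, R8, (0, 3))
(6, 0, R1, (2, 3))
(6, 0, R2, (0, 1))
(6, 3, R6, (0, 2))
(6, 3, R6, (0, 3))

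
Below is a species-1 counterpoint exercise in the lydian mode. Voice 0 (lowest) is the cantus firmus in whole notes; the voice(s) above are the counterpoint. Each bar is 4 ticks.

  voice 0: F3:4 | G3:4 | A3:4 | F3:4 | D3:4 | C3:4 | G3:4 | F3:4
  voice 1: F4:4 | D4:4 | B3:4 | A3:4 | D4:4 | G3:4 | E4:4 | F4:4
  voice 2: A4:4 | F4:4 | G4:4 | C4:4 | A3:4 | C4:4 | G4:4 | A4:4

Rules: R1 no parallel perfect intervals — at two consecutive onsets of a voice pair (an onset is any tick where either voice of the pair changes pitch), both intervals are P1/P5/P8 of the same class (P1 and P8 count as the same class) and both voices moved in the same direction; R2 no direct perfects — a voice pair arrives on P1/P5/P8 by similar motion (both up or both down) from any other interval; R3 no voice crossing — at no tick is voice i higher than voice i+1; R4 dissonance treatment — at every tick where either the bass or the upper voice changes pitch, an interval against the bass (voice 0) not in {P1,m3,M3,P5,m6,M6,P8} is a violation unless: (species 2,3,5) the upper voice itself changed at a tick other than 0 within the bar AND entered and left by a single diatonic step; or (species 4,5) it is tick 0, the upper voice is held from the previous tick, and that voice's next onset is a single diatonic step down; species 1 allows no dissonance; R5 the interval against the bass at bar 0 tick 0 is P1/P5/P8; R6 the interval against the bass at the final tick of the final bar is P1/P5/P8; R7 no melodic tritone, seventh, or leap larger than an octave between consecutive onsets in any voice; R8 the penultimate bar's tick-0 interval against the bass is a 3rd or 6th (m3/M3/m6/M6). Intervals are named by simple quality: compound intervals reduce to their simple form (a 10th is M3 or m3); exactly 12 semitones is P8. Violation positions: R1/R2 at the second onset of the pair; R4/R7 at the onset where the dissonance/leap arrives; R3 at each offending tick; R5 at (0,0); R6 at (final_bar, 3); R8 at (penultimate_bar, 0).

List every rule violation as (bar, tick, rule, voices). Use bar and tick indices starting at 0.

(0, 0, R5, (0, 2))
(1, 0, R4, (0, 2))
(2, 0, R4, (0, 1))
(2, 0, R4, (0, 2))
(3, 0, R2, (0, 2))
(4, 0, R1, (0, 2))
(4, 0, R3, (1, 2))
(4, 1, R3, (1, 2))
(4, 2, R3, (1, 2))
(4, 3, R3, (1, 2))
(5, 0, R2, (0, 1))
(6, 0, R1, (0, 2))
(6, 0, R8, (0, 2))
(7, 3, R6, (0, 2))

bar 0: v0=F3 v1=F4 v2=A4 downbeat M3
bar 1: v0=G3 v1=D4 v2=F4 downbeat m7
bar 2: v0=A3 v1=B3 v2=G4 downbeat m7
bar 3: v0=F3 v1=A3 v2=C4 downbeat P5
bar 4: v0=D3 v1=D4 v2=A3 downbeat P5
bar 5: v0=C3 v1=G3 v2=C4 downbeat P8
bar 6: v0=G3 v1=E4 v2=G4 downbeat P8
bar 7: v0=F3 v1=F4 v2=A4 downbeat M3
  -> R5 @ bar 0 tick 0 v(0, 2): opens on M3
  -> R4 @ bar 1 tick 0 v(0, 2): G3/F4 m7 untreated
  -> R4 @ bar 2 tick 0 v(0, 1): A3/B3 M2 untreated
  -> R4 @ bar 2 tick 0 v(0, 2): A3/G4 m7 untreated
  -> R2 @ bar 3 tick 0 v(0, 2): A3/G4 m7 -> F3/C4 P5 similar
  -> R1 @ bar 4 tick 0 v(0, 2): F3/C4 P5 -> D3/A3 P5 similar
  -> R3 @ bar 4 tick 0 v(1, 2): D4 above A3
  -> R3 @ bar 4 tick 1 v(1, 2): D4 above A3
  -> R3 @ bar 4 tick 2 v(1, 2): D4 above A3
  -> R3 @ bar 4 tick 3 v(1, 2): D4 above A3
  -> R2 @ bar 5 tick 0 v(0, 1): D3/D4 P8 -> C3/G3 P5 similar
  -> R1 @ bar 6 tick 0 v(0, 2): C3/C4 P8 -> G3/G4 P8 similar
  -> R8 @ bar 6 tick 0 v(0, 2): penult P8 not 3rd/6th
  -> R6 @ bar 7 tick 3 v(0, 2): closes on M3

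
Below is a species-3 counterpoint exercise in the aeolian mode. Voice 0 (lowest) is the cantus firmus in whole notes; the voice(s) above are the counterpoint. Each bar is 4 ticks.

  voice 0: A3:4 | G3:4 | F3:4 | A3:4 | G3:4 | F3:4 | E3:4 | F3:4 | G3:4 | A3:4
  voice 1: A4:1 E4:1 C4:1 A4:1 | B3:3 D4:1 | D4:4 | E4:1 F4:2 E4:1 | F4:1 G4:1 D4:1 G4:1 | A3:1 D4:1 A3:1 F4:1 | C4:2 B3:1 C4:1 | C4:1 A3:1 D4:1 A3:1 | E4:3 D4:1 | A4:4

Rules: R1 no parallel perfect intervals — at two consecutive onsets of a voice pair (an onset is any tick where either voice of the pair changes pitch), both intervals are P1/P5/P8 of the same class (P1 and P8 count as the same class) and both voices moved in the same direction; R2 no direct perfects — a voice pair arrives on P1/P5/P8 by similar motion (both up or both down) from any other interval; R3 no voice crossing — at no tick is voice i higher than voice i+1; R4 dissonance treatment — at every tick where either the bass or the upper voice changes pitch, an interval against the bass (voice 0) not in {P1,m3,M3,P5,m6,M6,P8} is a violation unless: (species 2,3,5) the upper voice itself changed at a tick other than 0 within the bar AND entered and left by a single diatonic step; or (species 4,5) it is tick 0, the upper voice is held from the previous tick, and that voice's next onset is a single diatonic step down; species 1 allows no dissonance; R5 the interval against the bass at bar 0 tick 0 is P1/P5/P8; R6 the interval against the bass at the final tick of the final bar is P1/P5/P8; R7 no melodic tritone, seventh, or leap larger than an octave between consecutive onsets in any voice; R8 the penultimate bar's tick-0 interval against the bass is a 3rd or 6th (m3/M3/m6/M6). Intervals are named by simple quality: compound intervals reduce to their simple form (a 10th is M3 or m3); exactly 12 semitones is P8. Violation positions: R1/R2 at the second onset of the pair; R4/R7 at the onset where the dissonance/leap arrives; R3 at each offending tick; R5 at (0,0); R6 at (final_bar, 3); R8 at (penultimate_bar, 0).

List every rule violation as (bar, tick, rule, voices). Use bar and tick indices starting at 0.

bar 0: v0=A3 v1=A4 downbeat P8
bar 1: v0=G3 v1=B3 downbeat M3
bar 2: v0=F3 v1=D4 downbeat M6
bar 3: v0=A3 v1=E4 downbeat P5
bar 4: v0=G3 v1=F4 downbeat m7
bar 5: v0=F3 v1=A3 downbeat M3
bar 6: v0=E3 v1=C4 downbeat m6
bar 7: v0=F3 v1=C4 downbeat P5
bar 8: v0=G3 v1=E4 downbeat M6
bar 9: v0=A3 v1=A4 downbeat P8
  -> R7 @ bar 1 tick 0 v(1,): A4->B3 leap 10st
  -> R2 @ bar 3 tick 0 v(0, 1): F3/D4 M6 -> A3/E4 P5 similar
  -> R4 @ bar 4 tick 0 v(0, 1): G3/F4 m7 untreated
  -> R7 @ bar 5 tick 0 v(1,): G4->A3 leap 10st
  -> R2 @ bar 9 tick 0 v(0, 1): G3/D4 P5 -> A3/A4 P8 similar

(1, 0, R7, (1,))
(3, 0, R2, (0, 1))
(4, 0, R4, (0, 1))
(5, 0, R7, (1,))
(9, 0, R2, (0, 1))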